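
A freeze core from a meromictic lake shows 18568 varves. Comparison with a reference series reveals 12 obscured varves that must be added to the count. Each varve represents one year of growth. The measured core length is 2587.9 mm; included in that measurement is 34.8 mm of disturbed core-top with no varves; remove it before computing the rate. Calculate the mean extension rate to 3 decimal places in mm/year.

After corrections the count is 18568 + 12 = 18580 varves.
The growth record spans 2587.9 − 34.8 = 2553.1 mm.
Extension rate ≈ 2553.1 / 18580 = 0.137 mm/year.

0.137 mm/year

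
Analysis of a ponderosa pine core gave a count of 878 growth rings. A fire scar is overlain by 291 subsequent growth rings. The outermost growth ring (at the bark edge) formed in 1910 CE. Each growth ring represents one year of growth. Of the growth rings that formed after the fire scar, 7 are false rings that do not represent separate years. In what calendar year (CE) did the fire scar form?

291 growth rings formed after the fire scar.
291 − 7 false = 284 true growth rings after the fire scar.
Counting back 284 years from 1910 CE places the fire scar in 1910 − 284 = 1626 CE.

1626 CE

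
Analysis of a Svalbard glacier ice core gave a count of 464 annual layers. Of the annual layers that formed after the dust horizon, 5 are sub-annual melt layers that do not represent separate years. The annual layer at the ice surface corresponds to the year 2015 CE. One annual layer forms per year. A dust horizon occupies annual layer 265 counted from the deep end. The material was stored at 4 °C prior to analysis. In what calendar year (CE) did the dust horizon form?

Between annual layer 265 and the ice surface there are 464 − 265 = 199 annual layers.
Removing the 5 false annual layers leaves 199 − 5 = 194 true annual layers beyond the dust horizon.
2015 − 194 = 1821 CE.

1821 CE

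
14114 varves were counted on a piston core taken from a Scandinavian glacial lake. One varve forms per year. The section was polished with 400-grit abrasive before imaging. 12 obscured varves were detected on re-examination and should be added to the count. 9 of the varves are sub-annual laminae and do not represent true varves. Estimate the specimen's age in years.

Adjusted count: 14114 − 9 + 12 = 14117 varves.
One varve per year makes the duration 14117 years.

14117 years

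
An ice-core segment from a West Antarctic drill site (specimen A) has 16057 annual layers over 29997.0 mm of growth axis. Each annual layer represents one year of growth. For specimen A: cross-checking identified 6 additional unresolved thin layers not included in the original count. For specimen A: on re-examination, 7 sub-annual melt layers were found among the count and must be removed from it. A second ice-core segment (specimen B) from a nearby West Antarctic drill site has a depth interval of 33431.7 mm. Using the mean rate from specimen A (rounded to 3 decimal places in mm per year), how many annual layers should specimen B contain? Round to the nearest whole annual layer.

17897 annual layers

Specimen A: correcting the raw count gives 16057 − 7 + 6 = 16056 true annual layers.
A: 29997.0 mm over 16056 years gives 29997.0 / 16056 ≈ 1.868 mm per year.
Specimen B: 33431.7 mm / 1.868 mm per year = 17897.06 years ≈ 17897 annual layers.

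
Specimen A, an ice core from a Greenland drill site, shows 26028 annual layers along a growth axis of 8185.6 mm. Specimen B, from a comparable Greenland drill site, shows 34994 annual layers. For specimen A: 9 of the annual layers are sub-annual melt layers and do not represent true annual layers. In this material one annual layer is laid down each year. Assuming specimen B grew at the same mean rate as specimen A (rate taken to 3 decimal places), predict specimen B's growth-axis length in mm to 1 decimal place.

Specimen A: correcting the raw count gives 26028 − 9 = 26019 true annual layers.
A: 8185.6 mm over 26019 years gives 8185.6 / 26019 ≈ 0.315 mm per year.
B's length ≈ 0.315 × 34994 = 11023.1 mm.

11023.1 mm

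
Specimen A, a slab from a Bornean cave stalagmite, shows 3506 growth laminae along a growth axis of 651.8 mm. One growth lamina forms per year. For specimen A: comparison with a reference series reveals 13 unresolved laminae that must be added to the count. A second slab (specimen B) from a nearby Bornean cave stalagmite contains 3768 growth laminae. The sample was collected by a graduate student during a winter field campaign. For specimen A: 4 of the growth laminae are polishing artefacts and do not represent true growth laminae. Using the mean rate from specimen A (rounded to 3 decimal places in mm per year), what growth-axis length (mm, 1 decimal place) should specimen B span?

697.1 mm

Specimen A: correcting the raw count gives 3506 − 4 + 13 = 3515 true growth laminae.
A: 651.8 mm over 3515 years gives 651.8 / 3515 ≈ 0.185 mm per year.
B's length ≈ 0.185 × 3768 = 697.1 mm.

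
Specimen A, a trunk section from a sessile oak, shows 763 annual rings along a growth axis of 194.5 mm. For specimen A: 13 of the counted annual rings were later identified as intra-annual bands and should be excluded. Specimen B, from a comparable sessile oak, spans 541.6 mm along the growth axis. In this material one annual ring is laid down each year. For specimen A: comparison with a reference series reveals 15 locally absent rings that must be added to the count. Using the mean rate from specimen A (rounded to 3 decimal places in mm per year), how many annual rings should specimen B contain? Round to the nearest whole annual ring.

Specimen A: true annual ring count = 763 − 13 + 15 = 765.
A: Mean rate = 194.5 mm / 765 years ≈ 0.254 mm per year.
For B, 541.6 / 0.254 = 2132.28 years ≈ 2132 annual rings.

2132 annual rings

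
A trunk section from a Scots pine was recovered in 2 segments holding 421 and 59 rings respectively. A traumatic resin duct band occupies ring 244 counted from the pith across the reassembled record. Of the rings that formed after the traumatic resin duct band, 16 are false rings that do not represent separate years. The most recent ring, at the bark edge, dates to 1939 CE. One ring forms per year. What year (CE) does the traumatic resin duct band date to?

Total rings = 421 + 59 = 480.
480 − 244 = 236 rings lie beyond the traumatic resin duct band toward the bark edge.
Removing the 16 false rings leaves 236 − 16 = 220 true rings beyond the traumatic resin duct band.
1939 − 220 = 1719 CE.

1719 CE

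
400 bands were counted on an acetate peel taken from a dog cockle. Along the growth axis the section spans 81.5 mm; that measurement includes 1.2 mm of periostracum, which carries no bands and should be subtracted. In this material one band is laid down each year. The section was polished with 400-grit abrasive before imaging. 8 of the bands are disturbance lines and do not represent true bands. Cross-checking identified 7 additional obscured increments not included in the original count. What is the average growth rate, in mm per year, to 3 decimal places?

True band count = 400 − 8 + 7 = 399.
Net length = 81.5 − 1.2 = 80.3 mm.
Extension rate ≈ 80.3 / 399 = 0.201 mm per year.

0.201 mm per year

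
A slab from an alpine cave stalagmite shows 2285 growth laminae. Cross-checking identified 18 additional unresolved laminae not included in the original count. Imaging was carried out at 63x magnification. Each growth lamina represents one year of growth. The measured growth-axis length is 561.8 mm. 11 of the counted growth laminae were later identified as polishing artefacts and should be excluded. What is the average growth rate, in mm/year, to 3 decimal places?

0.245 mm/year

True growth lamina count = 2285 − 11 + 18 = 2292.
Mean rate = 561.8 mm / 2292 years ≈ 0.245 mm/year.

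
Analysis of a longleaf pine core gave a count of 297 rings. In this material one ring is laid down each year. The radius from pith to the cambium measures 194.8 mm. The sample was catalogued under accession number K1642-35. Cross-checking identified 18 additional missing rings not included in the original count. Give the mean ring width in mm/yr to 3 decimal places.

0.618 mm/yr

After corrections the count is 297 + 18 = 315 rings.
194.8 mm over 315 years gives 194.8 / 315 ≈ 0.618 mm/yr.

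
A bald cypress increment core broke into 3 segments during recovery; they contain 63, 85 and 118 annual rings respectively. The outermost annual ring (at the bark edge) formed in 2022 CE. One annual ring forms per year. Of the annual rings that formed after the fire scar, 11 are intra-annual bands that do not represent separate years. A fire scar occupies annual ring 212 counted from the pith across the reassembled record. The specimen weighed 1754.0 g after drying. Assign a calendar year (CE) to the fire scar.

Total annual rings = 63 + 85 + 118 = 266.
266 − 212 = 54 annual rings lie beyond the fire scar toward the bark edge.
Removing the 11 false annual rings leaves 54 − 11 = 43 true annual rings beyond the fire scar.
Counting back 43 years from 2022 CE places the fire scar in 2022 − 43 = 1979 CE.

1979 CE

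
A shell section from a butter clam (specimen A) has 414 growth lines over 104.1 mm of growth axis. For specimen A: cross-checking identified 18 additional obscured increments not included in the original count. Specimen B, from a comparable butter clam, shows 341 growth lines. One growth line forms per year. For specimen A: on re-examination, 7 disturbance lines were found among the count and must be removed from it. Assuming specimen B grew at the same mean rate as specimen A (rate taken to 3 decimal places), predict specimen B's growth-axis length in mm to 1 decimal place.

Specimen A: adjusted count: 414 − 7 + 18 = 425 growth lines.
A: Extension rate ≈ 104.1 / 425 = 0.245 mm/yr.
Length of B = 0.245 × 341 = 83.5 mm.

83.5 mm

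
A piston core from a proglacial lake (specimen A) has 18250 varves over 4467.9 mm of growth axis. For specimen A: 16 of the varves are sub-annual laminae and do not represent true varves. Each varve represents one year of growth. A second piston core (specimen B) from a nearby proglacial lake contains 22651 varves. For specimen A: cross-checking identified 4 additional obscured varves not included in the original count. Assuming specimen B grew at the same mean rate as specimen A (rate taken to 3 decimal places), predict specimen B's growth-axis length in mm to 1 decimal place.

5549.5 mm

Specimen A: adjusted count: 18250 − 16 + 4 = 18238 varves.
A: Mean rate = 4467.9 mm / 18238 years ≈ 0.245 mm/year.
B's length ≈ 0.245 × 22651 = 5549.5 mm.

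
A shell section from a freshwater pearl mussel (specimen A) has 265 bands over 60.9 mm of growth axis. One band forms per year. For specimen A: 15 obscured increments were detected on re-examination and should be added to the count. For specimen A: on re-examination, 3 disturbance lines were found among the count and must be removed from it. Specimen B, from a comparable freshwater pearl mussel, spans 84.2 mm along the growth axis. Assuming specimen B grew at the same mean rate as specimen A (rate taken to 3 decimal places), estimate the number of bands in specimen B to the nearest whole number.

Specimen A: correcting the raw count gives 265 − 3 + 15 = 277 true bands.
A: 60.9 mm over 277 years gives 60.9 / 277 ≈ 0.220 mm/yr.
Specimen B: 84.2 mm / 0.220 mm per year = 382.73 years ≈ 383 bands.

383 bands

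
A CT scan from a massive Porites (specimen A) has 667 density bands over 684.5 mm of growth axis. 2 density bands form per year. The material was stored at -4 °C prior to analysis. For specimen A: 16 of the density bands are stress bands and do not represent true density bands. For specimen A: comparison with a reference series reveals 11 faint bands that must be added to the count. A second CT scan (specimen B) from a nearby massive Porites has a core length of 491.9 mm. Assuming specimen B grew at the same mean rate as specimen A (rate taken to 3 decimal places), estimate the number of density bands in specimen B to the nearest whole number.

476 density bands

Specimen A: after corrections the count is 667 − 16 + 11 = 662 density bands.
Specimen A: dividing by 2 density bands per year: 662 / 2 = 331 years.
A: Extension rate ≈ 684.5 / 331 = 2.068 mm per year.
Specimen B: 491.9 mm / 2.068 mm per year = 237.86 years; at 2 density bands per year that is 237.86 × 2 ≈ 476 density bands.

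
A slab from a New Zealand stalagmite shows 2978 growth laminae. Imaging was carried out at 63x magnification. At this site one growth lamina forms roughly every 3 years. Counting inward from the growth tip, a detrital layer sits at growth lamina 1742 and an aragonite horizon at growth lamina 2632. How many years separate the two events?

The two markers are separated by 2632 − 1742 = 890 growth laminae.
At 3 years per growth lamina, 890 × 3 = 2670 years.

2670 yr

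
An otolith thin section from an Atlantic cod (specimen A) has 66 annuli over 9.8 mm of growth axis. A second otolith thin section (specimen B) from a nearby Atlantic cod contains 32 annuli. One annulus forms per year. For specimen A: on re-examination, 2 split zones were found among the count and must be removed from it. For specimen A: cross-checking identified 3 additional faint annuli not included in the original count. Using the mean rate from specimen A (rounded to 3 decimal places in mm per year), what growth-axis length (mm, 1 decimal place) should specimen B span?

4.7 mm

Specimen A: true annulus count = 66 − 2 + 3 = 67.
A: Extension rate ≈ 9.8 / 67 = 0.146 mm/year.
B's length ≈ 0.146 × 32 = 4.7 mm.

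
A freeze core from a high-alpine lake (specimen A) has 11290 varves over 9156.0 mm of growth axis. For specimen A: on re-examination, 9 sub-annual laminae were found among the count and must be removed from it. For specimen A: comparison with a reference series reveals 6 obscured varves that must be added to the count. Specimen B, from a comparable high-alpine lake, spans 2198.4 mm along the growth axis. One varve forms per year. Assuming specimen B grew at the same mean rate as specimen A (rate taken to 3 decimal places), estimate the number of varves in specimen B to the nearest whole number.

2711 varves

Specimen A: correcting the raw count gives 11290 − 9 + 6 = 11287 true varves.
A: Mean rate = 9156.0 mm / 11287 years ≈ 0.811 mm/year.
B spans 2198.4 / 0.811 = 2710.73 years ≈ 2711 varves.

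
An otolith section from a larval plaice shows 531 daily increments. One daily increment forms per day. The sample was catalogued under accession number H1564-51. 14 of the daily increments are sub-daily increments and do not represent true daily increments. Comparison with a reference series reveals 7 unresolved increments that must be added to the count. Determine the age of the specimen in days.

After corrections the count is 531 − 14 + 7 = 524 daily increments.
One daily increment per day makes the duration 524 days.

524 days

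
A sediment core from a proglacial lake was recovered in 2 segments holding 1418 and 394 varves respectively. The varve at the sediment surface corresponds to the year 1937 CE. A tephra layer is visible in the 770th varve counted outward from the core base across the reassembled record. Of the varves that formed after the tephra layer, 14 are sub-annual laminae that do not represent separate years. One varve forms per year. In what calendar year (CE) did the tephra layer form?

909 CE

Total varves = 1418 + 394 = 1812.
The tephra layer sits at varve 770 from the core base, so 1812 − 770 = 1042 varves formed after it.
Removing the 14 false varves leaves 1042 − 14 = 1028 true varves beyond the tephra layer.
1937 − 1028 = 909 CE.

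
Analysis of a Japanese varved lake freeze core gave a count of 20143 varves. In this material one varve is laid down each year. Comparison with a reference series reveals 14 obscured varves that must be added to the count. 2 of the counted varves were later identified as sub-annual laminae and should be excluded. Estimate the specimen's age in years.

20155 yr

Correcting the raw count gives 20143 − 2 + 14 = 20155 true varves.
One varve per year makes the duration 20155 years.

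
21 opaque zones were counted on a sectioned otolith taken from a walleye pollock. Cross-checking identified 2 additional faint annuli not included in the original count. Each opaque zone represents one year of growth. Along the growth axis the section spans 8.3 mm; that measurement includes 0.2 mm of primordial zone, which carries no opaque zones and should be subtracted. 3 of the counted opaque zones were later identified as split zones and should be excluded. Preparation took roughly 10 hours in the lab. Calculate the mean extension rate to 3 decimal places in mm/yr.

0.405 mm/yr

Adjusted count: 21 − 3 + 2 = 20 opaque zones.
The growth record spans 8.3 − 0.2 = 8.1 mm.
Mean rate = 8.1 mm / 20 years ≈ 0.405 mm/yr.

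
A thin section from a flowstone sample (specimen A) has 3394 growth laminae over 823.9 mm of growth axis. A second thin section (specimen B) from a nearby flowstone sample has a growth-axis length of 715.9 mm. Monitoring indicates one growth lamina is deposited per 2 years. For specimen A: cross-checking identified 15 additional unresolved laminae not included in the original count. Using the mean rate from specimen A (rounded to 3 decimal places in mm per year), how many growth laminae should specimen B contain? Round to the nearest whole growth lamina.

Specimen A: adjusted count: 3394 + 15 = 3409 growth laminae.
Specimen A: at 2 years per growth lamina, 3409 × 2 = 6818 years.
A: 823.9 mm over 6818 years gives 823.9 / 6818 ≈ 0.121 mm/yr.
For B, 715.9 / 0.121 = 5916.53 years; at 2 years per growth lamina that is 5916.53 / 2 ≈ 2958 growth laminae.

2958 growth laminae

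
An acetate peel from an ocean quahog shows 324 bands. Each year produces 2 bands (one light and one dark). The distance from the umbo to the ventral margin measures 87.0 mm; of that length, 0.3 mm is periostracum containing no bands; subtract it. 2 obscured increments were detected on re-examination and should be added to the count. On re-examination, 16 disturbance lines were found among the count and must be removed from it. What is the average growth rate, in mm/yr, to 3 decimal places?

0.559 mm/yr

After corrections the count is 324 − 16 + 2 = 310 bands.
310 bands at 2 per year is 310 / 2 = 155 years.
Net length = 87.0 − 0.3 = 86.7 mm.
Extension rate ≈ 86.7 / 155 = 0.559 mm/yr.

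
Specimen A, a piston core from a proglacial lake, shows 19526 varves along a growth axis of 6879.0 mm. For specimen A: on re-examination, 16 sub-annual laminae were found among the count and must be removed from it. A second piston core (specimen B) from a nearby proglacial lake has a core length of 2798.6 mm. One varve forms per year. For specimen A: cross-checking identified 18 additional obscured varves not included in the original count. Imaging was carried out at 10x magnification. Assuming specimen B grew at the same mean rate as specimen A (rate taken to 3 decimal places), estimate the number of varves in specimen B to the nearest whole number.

Specimen A: true varve count = 19526 − 16 + 18 = 19528.
A: Extension rate ≈ 6879.0 / 19528 = 0.352 mm per year.
B spans 2798.6 / 0.352 = 7950.57 years ≈ 7951 varves.

7951 varves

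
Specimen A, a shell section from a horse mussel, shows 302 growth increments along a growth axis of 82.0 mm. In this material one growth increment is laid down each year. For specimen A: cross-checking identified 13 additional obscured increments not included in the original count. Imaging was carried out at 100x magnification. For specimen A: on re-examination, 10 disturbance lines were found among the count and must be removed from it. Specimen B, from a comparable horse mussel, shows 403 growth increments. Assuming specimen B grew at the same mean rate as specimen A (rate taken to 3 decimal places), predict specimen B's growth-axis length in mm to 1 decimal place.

108.4 mm

Specimen A: correcting the raw count gives 302 − 10 + 13 = 305 true growth increments.
A: Mean rate = 82.0 mm / 305 years ≈ 0.269 mm/yr.
B's length ≈ 0.269 × 403 = 108.4 mm.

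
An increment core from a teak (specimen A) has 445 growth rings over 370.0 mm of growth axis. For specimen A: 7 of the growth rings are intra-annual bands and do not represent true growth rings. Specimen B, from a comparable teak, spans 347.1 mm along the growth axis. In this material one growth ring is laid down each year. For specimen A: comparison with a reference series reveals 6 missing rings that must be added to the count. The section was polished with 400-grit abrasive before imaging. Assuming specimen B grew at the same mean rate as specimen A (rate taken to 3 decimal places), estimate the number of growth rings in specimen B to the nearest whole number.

417 growth rings

Specimen A: adjusted count: 445 − 7 + 6 = 444 growth rings.
A: 370.0 mm over 444 years gives 370.0 / 444 ≈ 0.833 mm/yr.
B spans 347.1 / 0.833 = 416.69 years ≈ 417 growth rings.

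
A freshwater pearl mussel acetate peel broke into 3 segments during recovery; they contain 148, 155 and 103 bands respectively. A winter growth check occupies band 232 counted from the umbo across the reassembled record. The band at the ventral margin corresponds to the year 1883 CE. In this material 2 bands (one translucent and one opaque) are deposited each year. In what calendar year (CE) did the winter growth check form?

Total bands = 148 + 155 + 103 = 406.
The winter growth check sits at band 232 from the umbo, so 406 − 232 = 174 bands formed after it.
174 bands at 2 per year is 174 / 2 = 87 years.
The band at the ventral margin is 1883 CE, so the winter growth check dates to 1883 − 87 = 1796 CE.

1796 CE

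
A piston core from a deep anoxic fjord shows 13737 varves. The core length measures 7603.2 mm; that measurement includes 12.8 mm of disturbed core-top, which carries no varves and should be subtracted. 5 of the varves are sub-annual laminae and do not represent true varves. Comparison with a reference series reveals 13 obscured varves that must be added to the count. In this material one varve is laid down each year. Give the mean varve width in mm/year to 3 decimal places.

True varve count = 13737 − 5 + 13 = 13745.
Net length = 7603.2 − 12.8 = 7590.4 mm.
7590.4 mm over 13745 years gives 7590.4 / 13745 ≈ 0.552 mm/year.

0.552 mm/year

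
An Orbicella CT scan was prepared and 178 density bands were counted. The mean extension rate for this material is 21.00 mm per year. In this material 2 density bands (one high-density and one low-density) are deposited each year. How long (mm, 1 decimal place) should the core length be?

Dividing by 2 density bands per year: 178 / 2 = 89 years.
89 years at 21.00 mm/year gives 21.00 × 89 = 1869.0 mm.

1869.0 mm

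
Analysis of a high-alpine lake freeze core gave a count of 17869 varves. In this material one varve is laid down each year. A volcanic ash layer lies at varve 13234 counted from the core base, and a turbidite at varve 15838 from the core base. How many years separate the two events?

2604 yr

Separation: 15838 − 13234 = 2604 varves.
That is 2604 years at one varve per year.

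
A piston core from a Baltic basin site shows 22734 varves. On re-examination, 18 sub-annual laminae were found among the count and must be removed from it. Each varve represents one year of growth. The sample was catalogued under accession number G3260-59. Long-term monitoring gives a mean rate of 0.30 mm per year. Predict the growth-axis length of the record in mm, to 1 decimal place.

True varve count = 22734 − 18 = 22716.
22716 years at 0.30 mm/year gives 0.30 × 22716 = 6814.8 mm.

6814.8 mm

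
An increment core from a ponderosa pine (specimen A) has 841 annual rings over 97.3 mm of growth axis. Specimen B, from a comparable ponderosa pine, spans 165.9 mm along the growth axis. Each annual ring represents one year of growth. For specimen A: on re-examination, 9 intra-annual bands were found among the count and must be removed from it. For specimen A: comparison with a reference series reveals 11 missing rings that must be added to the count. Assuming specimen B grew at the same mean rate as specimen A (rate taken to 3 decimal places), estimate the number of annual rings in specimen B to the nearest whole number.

1443 annual rings

Specimen A: correcting the raw count gives 841 − 9 + 11 = 843 true annual rings.
A: Mean rate = 97.3 mm / 843 years ≈ 0.115 mm/yr.
For B, 165.9 / 0.115 = 1442.61 years ≈ 1443 annual rings.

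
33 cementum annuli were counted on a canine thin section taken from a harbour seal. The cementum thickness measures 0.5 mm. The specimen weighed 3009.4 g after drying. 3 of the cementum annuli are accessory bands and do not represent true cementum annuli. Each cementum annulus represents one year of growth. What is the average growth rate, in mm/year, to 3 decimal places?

Adjusted count: 33 − 3 = 30 cementum annuli.
Mean rate = 0.5 mm / 30 years ≈ 0.017 mm/year.

0.017 mm/year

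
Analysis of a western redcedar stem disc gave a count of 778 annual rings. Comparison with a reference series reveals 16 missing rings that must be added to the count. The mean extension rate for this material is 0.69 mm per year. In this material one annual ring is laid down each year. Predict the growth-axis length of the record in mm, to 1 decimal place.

Correcting the raw count gives 778 + 16 = 794 true annual rings.
Length ≈ 0.69 × 794 = 547.9 mm.

547.9 mm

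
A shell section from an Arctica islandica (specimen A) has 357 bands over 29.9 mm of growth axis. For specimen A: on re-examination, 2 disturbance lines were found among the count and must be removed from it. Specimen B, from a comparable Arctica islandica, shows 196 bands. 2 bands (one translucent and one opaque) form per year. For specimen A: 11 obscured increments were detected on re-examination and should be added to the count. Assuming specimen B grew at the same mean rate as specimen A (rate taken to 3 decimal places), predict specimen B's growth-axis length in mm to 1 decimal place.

16.0 mm

Specimen A: after corrections the count is 357 − 2 + 11 = 366 bands.
Specimen A: dividing by 2 bands per year: 366 / 2 = 183 years.
A: 29.9 mm over 183 years gives 29.9 / 183 ≈ 0.163 mm/year.
Specimen B: with 2 bands per year, 196 / 2 = 98 years. For B, 0.163 mm/year × 98 years = 16.0 mm.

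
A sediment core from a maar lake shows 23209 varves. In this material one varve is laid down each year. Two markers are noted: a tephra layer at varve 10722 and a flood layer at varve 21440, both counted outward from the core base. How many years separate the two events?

10718 yr

21440 − 10722 = 10718 varves lie between the two events.
At one varve per year, 10718 years elapsed between them.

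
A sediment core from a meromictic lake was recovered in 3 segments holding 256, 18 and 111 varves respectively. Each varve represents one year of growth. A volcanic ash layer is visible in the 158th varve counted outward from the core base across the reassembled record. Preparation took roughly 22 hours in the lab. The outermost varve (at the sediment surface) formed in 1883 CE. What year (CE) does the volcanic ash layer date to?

Total varves = 256 + 18 + 111 = 385.
385 − 158 = 227 varves lie beyond the volcanic ash layer toward the sediment surface.
The varve at the sediment surface is 1883 CE, so the volcanic ash layer dates to 1883 − 227 = 1656 CE.

1656 CE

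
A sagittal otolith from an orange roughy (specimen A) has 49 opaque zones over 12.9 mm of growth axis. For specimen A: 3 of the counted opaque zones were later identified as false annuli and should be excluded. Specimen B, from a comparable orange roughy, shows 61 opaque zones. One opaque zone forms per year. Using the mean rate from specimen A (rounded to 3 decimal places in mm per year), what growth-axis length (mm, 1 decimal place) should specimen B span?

17.1 mm

Specimen A: correcting the raw count gives 49 − 3 = 46 true opaque zones.
A: Extension rate ≈ 12.9 / 46 = 0.280 mm/yr.
B's length ≈ 0.280 × 61 = 17.1 mm.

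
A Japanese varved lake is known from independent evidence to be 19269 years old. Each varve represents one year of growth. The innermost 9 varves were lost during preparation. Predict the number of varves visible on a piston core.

19260 varves

Expected varves over 19269 years: 19269.
19269 − 9 missed = 19260 varves expected in the prepared section.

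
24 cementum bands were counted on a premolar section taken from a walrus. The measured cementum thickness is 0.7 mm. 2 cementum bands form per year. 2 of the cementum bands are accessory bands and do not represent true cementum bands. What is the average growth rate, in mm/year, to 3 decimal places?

After corrections the count is 24 − 2 = 22 cementum bands.
22 cementum bands at 2 per year is 22 / 2 = 11 years.
Mean rate = 0.7 mm / 11 years ≈ 0.064 mm/year.

0.064 mm/year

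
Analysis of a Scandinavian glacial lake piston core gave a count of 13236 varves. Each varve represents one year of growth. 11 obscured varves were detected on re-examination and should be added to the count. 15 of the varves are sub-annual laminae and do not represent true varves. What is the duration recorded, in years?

13232 yr

Correcting the raw count gives 13236 − 15 + 11 = 13232 true varves.
With a one-to-one varve periodicity this is 13232 years.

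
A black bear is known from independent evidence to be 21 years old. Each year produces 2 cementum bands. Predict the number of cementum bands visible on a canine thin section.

42 cementum bands

With 2 cementum bands per year, 21 years would produce 21 × 2 = 42 cementum bands.
So 42 cementum bands should be present.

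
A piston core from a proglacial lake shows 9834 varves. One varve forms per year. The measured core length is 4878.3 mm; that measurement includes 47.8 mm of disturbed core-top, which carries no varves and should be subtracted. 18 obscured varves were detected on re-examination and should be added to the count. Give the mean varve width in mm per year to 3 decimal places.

Adjusted count: 9834 + 18 = 9852 varves.
Net length = 4878.3 − 47.8 = 4830.5 mm.
Mean rate = 4830.5 mm / 9852 years ≈ 0.490 mm per year.

0.490 mm per year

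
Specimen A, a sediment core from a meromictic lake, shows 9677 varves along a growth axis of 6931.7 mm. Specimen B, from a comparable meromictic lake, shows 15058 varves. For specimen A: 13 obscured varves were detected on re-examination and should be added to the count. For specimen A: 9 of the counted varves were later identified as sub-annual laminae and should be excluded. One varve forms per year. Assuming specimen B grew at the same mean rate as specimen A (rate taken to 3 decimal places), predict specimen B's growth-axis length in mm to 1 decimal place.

Specimen A: correcting the raw count gives 9677 − 9 + 13 = 9681 true varves.
A: Extension rate ≈ 6931.7 / 9681 = 0.716 mm per year.
For B, 0.716 mm/year × 15058 years = 10781.5 mm.

10781.5 mm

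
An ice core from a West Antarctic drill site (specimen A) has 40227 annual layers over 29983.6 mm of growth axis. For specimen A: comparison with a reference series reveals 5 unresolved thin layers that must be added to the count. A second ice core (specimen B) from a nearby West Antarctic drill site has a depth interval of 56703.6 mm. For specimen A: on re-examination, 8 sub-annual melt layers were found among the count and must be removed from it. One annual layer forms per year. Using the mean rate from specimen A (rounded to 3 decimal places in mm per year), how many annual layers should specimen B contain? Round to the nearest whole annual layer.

Specimen A: true annual layer count = 40227 − 8 + 5 = 40224.
A: Mean rate = 29983.6 mm / 40224 years ≈ 0.745 mm per year.
B spans 56703.6 / 0.745 = 76112.21 years ≈ 76112 annual layers.

76112 annual layers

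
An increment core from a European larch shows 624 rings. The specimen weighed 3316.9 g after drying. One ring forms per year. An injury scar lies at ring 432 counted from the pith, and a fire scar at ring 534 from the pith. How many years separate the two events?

Separation: 534 − 432 = 102 rings.
That is 102 years at one ring per year.

102 years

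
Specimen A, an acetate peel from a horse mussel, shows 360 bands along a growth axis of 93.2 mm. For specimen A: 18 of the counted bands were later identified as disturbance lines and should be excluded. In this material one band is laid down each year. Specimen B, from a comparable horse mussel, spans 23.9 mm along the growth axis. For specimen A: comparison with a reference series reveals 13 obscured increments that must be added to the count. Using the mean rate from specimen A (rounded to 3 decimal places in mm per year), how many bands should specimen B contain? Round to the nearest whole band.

Specimen A: adjusted count: 360 − 18 + 13 = 355 bands.
A: 93.2 mm over 355 years gives 93.2 / 355 ≈ 0.263 mm/year.
Specimen B: 23.9 mm / 0.263 mm per year = 90.87 years ≈ 91 bands.

91 bands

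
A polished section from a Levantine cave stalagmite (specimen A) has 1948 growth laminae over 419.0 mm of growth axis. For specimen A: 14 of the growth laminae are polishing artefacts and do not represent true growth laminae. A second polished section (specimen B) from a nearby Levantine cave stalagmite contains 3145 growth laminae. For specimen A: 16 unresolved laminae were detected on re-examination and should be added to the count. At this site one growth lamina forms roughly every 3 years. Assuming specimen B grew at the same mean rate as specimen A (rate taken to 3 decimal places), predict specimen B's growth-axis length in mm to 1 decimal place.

679.3 mm

Specimen A: true growth lamina count = 1948 − 14 + 16 = 1950.
Specimen A: multiplying by 3 years per growth lamina: 1950 × 3 = 5850 years.
A: Extension rate ≈ 419.0 / 5850 = 0.072 mm/year.
Specimen B: 3145 growth laminae at 3 years each span 3145 × 3 = 9435 years. B's length ≈ 0.072 × 9435 = 679.3 mm.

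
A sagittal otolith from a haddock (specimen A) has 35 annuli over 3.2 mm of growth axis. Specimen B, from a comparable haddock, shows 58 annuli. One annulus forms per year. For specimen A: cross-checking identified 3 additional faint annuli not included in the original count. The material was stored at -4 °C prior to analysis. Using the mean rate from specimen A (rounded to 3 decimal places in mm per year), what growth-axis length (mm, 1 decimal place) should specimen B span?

Specimen A: after corrections the count is 35 + 3 = 38 annuli.
A: Extension rate ≈ 3.2 / 38 = 0.084 mm per year.
For B, 0.084 mm/year × 58 years = 4.9 mm.

4.9 mm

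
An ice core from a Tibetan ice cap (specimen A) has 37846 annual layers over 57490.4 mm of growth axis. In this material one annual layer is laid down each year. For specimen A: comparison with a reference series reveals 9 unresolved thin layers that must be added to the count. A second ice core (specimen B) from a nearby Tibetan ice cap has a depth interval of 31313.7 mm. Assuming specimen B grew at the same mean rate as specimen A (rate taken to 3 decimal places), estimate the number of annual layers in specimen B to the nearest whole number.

Specimen A: after corrections the count is 37846 + 9 = 37855 annual layers.
A: 57490.4 mm over 37855 years gives 57490.4 / 37855 ≈ 1.519 mm/year.
For B, 31313.7 / 1.519 = 20614.68 years ≈ 20615 annual layers.

20615 annual layers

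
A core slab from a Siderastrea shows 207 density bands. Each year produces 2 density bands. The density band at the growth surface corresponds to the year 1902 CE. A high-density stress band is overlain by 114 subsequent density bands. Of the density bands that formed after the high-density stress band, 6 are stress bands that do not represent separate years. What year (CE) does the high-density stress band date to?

There are 114 density bands younger than the high-density stress band.
114 − 6 false = 108 true density bands after the high-density stress band.
With 2 density bands per year, 108 / 2 = 54 years.
1902 − 54 = 1848 CE.

1848 CE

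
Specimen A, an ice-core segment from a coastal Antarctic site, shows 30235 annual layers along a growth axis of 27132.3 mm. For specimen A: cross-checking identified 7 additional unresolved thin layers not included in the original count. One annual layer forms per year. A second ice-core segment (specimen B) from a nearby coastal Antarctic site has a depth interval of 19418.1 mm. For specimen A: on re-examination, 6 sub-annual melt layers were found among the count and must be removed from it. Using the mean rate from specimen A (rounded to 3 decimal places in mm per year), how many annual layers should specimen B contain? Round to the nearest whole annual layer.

21648 annual layers

Specimen A: adjusted count: 30235 − 6 + 7 = 30236 annual layers.
A: 27132.3 mm over 30236 years gives 27132.3 / 30236 ≈ 0.897 mm/year.
B spans 19418.1 / 0.897 = 21647.83 years ≈ 21648 annual layers.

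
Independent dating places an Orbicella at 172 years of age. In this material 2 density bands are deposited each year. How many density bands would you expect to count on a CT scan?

With 2 density bands per year, 172 years would produce 172 × 2 = 344 density bands.
So 344 density bands should be present.

344 density bands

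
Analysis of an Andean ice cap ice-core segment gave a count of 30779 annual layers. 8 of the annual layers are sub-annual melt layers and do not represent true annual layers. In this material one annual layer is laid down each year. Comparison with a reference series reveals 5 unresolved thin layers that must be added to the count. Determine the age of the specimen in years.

True annual layer count = 30779 − 8 + 5 = 30776.
With a one-to-one annual layer periodicity this is 30776 years.

30776 years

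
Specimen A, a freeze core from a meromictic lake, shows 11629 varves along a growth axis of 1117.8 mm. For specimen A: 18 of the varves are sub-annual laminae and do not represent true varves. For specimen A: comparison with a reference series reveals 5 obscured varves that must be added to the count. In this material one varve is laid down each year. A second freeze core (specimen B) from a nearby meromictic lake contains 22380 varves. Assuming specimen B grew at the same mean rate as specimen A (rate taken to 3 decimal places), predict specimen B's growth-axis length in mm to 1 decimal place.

2148.5 mm

Specimen A: true varve count = 11629 − 18 + 5 = 11616.
A: 1117.8 mm over 11616 years gives 1117.8 / 11616 ≈ 0.096 mm/yr.
Length of B = 0.096 × 22380 = 2148.5 mm.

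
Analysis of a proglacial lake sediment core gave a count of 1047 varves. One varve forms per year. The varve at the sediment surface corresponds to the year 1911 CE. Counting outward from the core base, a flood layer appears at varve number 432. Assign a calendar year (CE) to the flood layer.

1296 CE

The flood layer sits at varve 432 from the core base, so 1047 − 432 = 615 varves formed after it.
The varve at the sediment surface is 1911 CE, so the flood layer dates to 1911 − 615 = 1296 CE.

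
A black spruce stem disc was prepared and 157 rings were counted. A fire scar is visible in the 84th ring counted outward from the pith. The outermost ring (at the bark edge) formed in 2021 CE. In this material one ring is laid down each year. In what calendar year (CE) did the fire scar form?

157 − 84 = 73 rings lie beyond the fire scar toward the bark edge.
The ring at the bark edge is 2021 CE, so the fire scar dates to 2021 − 73 = 1948 CE.

1948 CE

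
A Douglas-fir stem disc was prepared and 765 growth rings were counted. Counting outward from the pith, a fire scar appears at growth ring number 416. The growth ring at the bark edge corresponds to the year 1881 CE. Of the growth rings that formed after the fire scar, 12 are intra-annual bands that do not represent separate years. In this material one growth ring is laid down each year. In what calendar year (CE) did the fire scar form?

1544 CE

The fire scar sits at growth ring 416 from the pith, so 765 − 416 = 349 growth rings formed after it.
Excluding 12 false growth rings: 349 − 12 = 337.
Counting back 337 years from 1881 CE places the fire scar in 1881 − 337 = 1544 CE.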